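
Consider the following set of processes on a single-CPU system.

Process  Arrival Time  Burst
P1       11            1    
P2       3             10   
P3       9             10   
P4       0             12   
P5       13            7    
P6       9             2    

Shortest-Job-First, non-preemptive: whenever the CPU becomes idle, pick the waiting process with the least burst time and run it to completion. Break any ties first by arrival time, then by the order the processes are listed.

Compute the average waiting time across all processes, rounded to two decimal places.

8.17

Gantt: | P4 0-12 | P1 12-13 | P6 13-15 | P5 15-22 | P2 22-32 | P3 32-42 |
Completion: P1=13  P2=32  P3=42  P4=12  P5=22  P6=15
Turnaround (C−A): P1=2  P2=29  P3=33  P4=12  P5=9  P6=6
Waiting times: P1=1, P2=19, P3=23, P4=0, P5=2, P6=4
Average waiting = (1+19+23+0+2+4) / 6 = 49/6 = 8.17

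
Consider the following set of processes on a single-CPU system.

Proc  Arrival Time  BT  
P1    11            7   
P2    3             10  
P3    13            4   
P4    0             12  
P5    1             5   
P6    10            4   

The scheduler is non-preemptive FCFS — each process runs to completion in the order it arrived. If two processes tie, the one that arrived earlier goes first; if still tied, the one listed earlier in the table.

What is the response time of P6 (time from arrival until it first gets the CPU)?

Gantt: | P4 0-12 | P5 12-17 | P2 17-27 | P6 27-31 | P1 31-38 | P3 38-42 |
Completion: P1=38  P2=27  P3=42  P4=12  P5=17  P6=31
Turnaround (C−A): P1=27  P2=24  P3=29  P4=12  P5=16  P6=21
Response(P6) = first start − arrival = 27 − 10 = 17

17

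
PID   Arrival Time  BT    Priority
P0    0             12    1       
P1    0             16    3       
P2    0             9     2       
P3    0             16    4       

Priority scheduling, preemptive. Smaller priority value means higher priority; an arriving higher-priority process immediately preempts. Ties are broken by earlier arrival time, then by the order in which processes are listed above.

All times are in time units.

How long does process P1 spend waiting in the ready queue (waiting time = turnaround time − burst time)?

21

Schedule: | P0 0-12 | P2 12-21 | P1 21-37 | P3 37-53 |
Completion: P0=12  P1=37  P2=21  P3=53
Turnaround (C−A): P0=12  P1=37  P2=21  P3=53
Waiting(P1) = turnaround − burst = 37 − 16 = 21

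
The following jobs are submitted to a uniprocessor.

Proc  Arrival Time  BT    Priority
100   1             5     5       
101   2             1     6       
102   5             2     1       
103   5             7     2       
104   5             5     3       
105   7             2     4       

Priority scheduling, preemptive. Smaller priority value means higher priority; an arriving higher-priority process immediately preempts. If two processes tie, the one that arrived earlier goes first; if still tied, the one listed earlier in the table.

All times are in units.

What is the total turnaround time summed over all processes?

Timeline: | idle 0-1 | 100 1-5 | 102 5-7 | 103 7-14 | 104 14-19 | 105 19-21 | 100 21-22 | 101 22-23 |
Completion: 100=22  101=23  102=7  103=14  104=19  105=21
Turnaround (C−A): 100=21  101=21  102=2  103=9  104=14  105=14
Turnaround = completion − arrival: 100=21, 101=21, 102=2, 103=9, 104=14, 105=14
Total turnaround = 21 + 21 + 2 + 9 + 14 + 14 = 81

81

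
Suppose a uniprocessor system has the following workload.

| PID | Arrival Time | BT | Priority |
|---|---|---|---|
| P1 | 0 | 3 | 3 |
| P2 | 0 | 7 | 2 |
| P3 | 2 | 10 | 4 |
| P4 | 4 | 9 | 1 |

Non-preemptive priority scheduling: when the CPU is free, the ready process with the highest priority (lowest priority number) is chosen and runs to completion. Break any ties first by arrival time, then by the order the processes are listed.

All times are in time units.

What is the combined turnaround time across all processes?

65

Schedule: | P2 0-7 | P4 7-16 | P1 16-19 | P3 19-29 |
Completion: P1=19  P2=7  P3=29  P4=16
Turnaround (C−A): P1=19  P2=7  P3=27  P4=12
Turnaround = completion − arrival: P1=19, P2=7, P3=27, P4=12
Total turnaround = 19 + 7 + 27 + 12 = 65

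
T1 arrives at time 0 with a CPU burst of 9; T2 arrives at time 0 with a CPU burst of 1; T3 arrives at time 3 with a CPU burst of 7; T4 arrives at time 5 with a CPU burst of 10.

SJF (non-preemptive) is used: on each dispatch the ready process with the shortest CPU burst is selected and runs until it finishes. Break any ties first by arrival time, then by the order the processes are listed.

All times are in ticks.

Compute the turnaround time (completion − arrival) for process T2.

1

Timeline: | T2 0-1 | T1 1-10 | T3 10-17 | T4 17-27 |
Completion: T1=10  T2=1  T3=17  T4=27
Turnaround(T2) = completion − arrival = 1 − 0 = 1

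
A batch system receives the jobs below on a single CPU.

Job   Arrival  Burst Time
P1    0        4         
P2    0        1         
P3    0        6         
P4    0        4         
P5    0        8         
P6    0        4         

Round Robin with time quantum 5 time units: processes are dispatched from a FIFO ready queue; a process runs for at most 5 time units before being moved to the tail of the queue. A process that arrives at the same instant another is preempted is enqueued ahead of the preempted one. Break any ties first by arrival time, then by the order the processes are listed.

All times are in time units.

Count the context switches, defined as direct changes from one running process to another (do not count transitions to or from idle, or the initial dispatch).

Timeline: | P1 0-4 | P2 4-5 | P3 5-10 | P4 10-14 | P5 14-19 | P6 19-23 | P3 23-24 | P5 24-27 |
Completion: P1=4  P2=5  P3=24  P4=14  P5=27  P6=23
Turnaround (C−A): P1=4  P2=5  P3=24  P4=14  P5=27  P6=23

7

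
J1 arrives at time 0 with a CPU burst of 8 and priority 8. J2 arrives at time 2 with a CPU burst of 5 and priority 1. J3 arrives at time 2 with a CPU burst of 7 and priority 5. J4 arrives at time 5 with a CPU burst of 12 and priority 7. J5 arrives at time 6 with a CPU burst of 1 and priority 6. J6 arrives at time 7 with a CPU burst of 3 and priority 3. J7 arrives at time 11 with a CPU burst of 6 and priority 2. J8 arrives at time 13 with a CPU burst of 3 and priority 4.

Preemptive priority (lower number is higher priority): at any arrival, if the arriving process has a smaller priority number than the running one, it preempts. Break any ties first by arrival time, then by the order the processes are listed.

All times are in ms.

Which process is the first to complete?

Schedule: | J1 0-2 | J2 2-7 | J6 7-10 | J3 10-11 | J7 11-17 | J8 17-20 | J3 20-26 | J5 26-27 | J4 27-39 | J1 39-45 |
Completion: J1=45  J2=7  J3=26  J4=39  J5=27  J6=10  J7=17  J8=20
Finish order: J2 → J6 → J7 → J8 → J3 → J5 → J4 → J1

J2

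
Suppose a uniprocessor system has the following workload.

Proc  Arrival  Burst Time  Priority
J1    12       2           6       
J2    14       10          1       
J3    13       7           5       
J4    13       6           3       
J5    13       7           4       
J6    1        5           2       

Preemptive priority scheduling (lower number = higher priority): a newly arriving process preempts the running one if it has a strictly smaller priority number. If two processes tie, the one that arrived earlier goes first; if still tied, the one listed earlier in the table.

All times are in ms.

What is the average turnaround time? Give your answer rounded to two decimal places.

19.33

Schedule: | idle 0-1 | J6 1-6 | idle 6-12 | J1 12-13 | J4 13-14 | J2 14-24 | J4 24-29 | J5 29-36 | J3 36-43 | J1 43-44 |
Completion: J1=44  J2=24  J3=43  J4=29  J5=36  J6=6
Turnaround times: J1=32, J2=10, J3=30, J4=16, J5=23, J6=5
Average turnaround = (32+10+30+16+23+5) / 6 = 116/6 = 19.33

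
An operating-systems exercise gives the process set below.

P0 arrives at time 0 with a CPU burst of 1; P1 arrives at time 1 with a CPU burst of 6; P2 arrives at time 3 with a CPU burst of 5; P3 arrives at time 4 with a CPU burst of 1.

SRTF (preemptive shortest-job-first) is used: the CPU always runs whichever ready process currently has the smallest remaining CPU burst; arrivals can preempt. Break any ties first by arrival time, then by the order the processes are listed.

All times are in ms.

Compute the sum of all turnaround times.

19

Schedule: | P0 0-1 | P1 1-4 | P3 4-5 | P1 5-8 | P2 8-13 |
Completion: P0=1  P1=8  P2=13  P3=5
Turnaround (C−A): P0=1  P1=7  P2=10  P3=1
Turnaround = completion − arrival: P0=1, P1=7, P2=10, P3=1
Total turnaround = 1 + 7 + 10 + 1 = 19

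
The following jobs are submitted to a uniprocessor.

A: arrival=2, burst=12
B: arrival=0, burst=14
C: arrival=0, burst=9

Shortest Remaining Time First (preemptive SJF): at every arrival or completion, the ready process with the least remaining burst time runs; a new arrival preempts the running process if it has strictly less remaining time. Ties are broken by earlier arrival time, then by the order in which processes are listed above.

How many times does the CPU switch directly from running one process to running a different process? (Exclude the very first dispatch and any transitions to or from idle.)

2

Schedule: | C 0-9 | A 9-21 | B 21-35 |
Completion: A=21  B=35  C=9
Turnaround (C−A): A=19  B=35  C=9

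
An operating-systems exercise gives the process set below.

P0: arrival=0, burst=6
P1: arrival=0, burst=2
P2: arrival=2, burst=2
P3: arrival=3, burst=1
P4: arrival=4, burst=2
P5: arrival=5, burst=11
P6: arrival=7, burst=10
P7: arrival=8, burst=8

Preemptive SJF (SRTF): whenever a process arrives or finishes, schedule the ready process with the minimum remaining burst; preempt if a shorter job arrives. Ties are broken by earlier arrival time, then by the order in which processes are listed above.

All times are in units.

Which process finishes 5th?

Gantt: | P1 0-2 | P2 2-4 | P3 4-5 | P4 5-7 | P0 7-13 | P7 13-21 | P6 21-31 | P5 31-42 |
Completion: P0=13  P1=2  P2=4  P3=5  P4=7  P5=42  P6=31  P7=21
Turnaround (C−A): P0=13  P1=2  P2=2  P3=2  P4=3  P5=37  P6=24  P7=13
Finish order: P1 → P2 → P3 → P4 → P0 → P7 → P6 → P5

P0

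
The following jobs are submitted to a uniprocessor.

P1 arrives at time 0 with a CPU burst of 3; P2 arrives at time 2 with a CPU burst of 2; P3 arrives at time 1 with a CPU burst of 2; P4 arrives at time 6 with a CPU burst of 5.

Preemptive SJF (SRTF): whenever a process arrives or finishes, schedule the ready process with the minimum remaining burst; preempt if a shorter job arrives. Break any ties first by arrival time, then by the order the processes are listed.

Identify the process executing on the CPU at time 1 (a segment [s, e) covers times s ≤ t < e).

P1

Gantt: | P1 0-3 | P3 3-5 | P2 5-7 | P4 7-12 |
Completion: P1=3  P2=7  P3=5  P4=12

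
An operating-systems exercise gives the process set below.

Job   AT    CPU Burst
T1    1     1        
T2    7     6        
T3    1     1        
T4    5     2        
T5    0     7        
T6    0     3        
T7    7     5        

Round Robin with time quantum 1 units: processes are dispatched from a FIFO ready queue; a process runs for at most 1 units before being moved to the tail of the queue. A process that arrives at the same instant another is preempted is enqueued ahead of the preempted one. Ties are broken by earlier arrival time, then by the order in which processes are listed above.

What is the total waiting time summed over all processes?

Gantt: | T5 0-1 | T6 1-2 | T1 2-3 | T3 3-4 | T5 4-5 | T6 5-6 | T4 6-7 | T5 7-8 | T6 8-9 | T2 9-10 | T7 10-11 | T4 11-12 | T5 12-13 | T2 13-14 | T7 14-15 | T5 15-16 | T2 16-17 | T7 17-18 | T5 18-19 | T2 19-20 | T7 20-21 | T5 21-22 | T2 22-23 | T7 23-24 | T2 24-25 |
Completion: T1=3  T2=25  T3=4  T4=12  T5=22  T6=9  T7=24
Waiting = turnaround − burst: T1=1, T2=12, T3=2, T4=5, T5=15, T6=6, T7=12
Total waiting = 1 + 12 + 2 + 5 + 15 + 6 + 12 = 53

53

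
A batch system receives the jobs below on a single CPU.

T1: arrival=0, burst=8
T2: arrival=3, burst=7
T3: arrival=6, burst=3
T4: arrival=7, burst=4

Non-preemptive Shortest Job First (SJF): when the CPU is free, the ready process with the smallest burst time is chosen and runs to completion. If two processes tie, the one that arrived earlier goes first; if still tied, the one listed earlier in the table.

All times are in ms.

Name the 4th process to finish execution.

Gantt: | T1 0-8 | T3 8-11 | T4 11-15 | T2 15-22 |
Completion: T1=8  T2=22  T3=11  T4=15
Finish order: T1 → T3 → T4 → T2

T2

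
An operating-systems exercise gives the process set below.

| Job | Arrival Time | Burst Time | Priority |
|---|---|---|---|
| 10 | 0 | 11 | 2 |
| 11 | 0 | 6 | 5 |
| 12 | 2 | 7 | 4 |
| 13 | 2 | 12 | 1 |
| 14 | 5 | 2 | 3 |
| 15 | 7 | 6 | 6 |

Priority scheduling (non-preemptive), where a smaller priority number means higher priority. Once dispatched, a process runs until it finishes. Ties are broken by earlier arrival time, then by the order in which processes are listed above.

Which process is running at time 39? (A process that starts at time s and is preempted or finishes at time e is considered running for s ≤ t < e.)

Gantt: | 10 0-11 | 13 11-23 | 14 23-25 | 12 25-32 | 11 32-38 | 15 38-44 |
Completion: 10=11  11=38  12=32  13=23  14=25  15=44
Turnaround (C−A): 10=11  11=38  12=30  13=21  14=20  15=37

15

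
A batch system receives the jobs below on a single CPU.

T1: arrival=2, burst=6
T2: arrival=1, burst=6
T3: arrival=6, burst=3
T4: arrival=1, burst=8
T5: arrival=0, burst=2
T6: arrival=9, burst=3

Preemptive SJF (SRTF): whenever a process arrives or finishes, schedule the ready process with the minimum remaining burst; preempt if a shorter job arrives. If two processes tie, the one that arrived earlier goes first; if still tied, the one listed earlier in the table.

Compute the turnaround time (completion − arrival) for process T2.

7

Timeline: | T5 0-2 | T2 2-8 | T3 8-11 | T6 11-14 | T1 14-20 | T4 20-28 |
Completion: T1=20  T2=8  T3=11  T4=28  T5=2  T6=14
Turnaround(T2) = completion − arrival = 8 − 1 = 7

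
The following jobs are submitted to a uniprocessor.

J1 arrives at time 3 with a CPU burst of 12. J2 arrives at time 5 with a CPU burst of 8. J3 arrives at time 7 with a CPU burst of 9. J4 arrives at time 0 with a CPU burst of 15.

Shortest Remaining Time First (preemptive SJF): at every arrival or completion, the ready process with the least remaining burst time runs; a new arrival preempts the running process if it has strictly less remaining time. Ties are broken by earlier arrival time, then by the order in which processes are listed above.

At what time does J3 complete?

22

Timeline: | J4 0-5 | J2 5-13 | J3 13-22 | J4 22-32 | J1 32-44 |
Completion: J1=44  J2=13  J3=22  J4=32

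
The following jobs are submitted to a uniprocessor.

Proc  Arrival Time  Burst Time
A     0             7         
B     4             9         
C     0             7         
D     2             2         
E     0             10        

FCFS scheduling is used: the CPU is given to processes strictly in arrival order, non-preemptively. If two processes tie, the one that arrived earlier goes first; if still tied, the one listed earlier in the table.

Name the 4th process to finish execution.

D

Schedule: | A 0-7 | C 7-14 | E 14-24 | D 24-26 | B 26-35 |
Completion: A=7  B=35  C=14  D=26  E=24
Turnaround (C−A): A=7  B=31  C=14  D=24  E=24
Finish order: A → C → E → D → B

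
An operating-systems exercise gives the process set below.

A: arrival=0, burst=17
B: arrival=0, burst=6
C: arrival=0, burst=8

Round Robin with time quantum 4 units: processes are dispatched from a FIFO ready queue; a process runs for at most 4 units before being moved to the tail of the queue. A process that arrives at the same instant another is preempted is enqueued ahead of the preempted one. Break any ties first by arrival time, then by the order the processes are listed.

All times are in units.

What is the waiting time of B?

Schedule: | A 0-4 | B 4-8 | C 8-12 | A 12-16 | B 16-18 | C 18-22 | A 22-31 |
Completion: A=31  B=18  C=22
Turnaround (C−A): A=31  B=18  C=22
Waiting(B) = turnaround − burst = 18 − 6 = 12

12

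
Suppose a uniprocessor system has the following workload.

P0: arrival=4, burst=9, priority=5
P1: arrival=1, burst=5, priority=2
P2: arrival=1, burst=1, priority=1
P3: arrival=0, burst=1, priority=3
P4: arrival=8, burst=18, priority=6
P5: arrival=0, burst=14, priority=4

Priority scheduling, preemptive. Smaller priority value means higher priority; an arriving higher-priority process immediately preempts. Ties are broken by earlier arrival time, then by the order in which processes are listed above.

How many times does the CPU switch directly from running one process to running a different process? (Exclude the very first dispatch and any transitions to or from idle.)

Schedule: | P3 0-1 | P2 1-2 | P1 2-7 | P5 7-21 | P0 21-30 | P4 30-48 |
Completion: P0=30  P1=7  P2=2  P3=1  P4=48  P5=21

5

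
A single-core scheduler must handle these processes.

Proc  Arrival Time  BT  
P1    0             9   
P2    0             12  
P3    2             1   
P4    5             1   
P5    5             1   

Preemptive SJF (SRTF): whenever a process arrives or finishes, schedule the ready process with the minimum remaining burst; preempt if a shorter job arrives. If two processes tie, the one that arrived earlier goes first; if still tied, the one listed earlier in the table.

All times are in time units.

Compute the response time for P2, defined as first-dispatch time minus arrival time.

Schedule: | P1 0-2 | P3 2-3 | P1 3-5 | P4 5-6 | P5 6-7 | P1 7-12 | P2 12-24 |
Completion: P1=12  P2=24  P3=3  P4=6  P5=7
Turnaround (C−A): P1=12  P2=24  P3=1  P4=1  P5=2
Response(P2) = first start − arrival = 12 − 0 = 12

12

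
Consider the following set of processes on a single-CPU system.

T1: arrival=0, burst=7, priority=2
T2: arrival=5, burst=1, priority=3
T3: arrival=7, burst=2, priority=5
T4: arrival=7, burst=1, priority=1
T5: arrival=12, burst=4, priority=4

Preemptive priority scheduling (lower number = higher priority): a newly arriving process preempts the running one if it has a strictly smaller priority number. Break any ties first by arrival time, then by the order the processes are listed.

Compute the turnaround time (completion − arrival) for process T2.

Schedule: | T1 0-7 | T4 7-8 | T2 8-9 | T3 9-11 | idle 11-12 | T5 12-16 |
Completion: T1=7  T2=9  T3=11  T4=8  T5=16
Turnaround(T2) = completion − arrival = 9 − 5 = 4

4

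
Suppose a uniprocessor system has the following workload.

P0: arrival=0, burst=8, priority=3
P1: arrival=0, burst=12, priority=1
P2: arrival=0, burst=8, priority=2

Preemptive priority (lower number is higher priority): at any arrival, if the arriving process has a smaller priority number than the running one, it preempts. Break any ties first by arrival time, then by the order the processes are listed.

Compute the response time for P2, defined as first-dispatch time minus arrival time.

12

Gantt: | P1 0-12 | P2 12-20 | P0 20-28 |
Completion: P0=28  P1=12  P2=20
Response(P2) = first start − arrival = 12 − 0 = 12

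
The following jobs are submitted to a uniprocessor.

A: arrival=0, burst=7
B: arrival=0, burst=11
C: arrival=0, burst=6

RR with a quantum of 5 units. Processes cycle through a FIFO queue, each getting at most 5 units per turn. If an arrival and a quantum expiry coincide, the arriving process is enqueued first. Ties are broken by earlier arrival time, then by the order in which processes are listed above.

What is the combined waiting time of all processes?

40

Gantt: | A 0-5 | B 5-10 | C 10-15 | A 15-17 | B 17-22 | C 22-23 | B 23-24 |
Completion: A=17  B=24  C=23
Waiting = turnaround − burst: A=10, B=13, C=17
Total waiting = 10 + 13 + 17 = 40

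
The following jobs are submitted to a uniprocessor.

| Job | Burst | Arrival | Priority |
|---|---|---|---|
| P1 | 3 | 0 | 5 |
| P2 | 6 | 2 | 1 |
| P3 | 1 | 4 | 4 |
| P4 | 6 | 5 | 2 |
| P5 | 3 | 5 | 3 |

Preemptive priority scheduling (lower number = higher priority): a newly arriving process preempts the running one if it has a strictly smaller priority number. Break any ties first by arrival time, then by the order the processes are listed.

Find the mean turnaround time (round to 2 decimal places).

Schedule: | P1 0-2 | P2 2-8 | P4 8-14 | P5 14-17 | P3 17-18 | P1 18-19 |
Completion: P1=19  P2=8  P3=18  P4=14  P5=17
Turnaround times: P1=19, P2=6, P3=14, P4=9, P5=12
Average turnaround = (19+6+14+9+12) / 5 = 60/5 = 12.00

12.00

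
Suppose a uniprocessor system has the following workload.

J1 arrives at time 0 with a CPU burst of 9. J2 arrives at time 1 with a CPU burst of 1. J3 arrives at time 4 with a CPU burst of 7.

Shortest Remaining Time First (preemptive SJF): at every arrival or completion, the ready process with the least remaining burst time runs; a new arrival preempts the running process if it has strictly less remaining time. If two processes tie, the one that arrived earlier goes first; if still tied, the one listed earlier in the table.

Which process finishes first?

Timeline: | J1 0-1 | J2 1-2 | J1 2-10 | J3 10-17 |
Completion: J1=10  J2=2  J3=17
Turnaround (C−A): J1=10  J2=1  J3=13
Finish order: J2 → J1 → J3

J2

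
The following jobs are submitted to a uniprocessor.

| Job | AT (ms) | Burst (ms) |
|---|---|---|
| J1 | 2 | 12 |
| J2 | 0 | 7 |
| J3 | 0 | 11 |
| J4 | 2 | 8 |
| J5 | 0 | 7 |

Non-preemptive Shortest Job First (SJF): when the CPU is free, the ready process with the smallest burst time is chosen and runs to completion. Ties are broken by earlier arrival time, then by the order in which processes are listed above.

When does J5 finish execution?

14

Gantt: | J2 0-7 | J5 7-14 | J4 14-22 | J3 22-33 | J1 33-45 |
Completion: J1=45  J2=7  J3=33  J4=22  J5=14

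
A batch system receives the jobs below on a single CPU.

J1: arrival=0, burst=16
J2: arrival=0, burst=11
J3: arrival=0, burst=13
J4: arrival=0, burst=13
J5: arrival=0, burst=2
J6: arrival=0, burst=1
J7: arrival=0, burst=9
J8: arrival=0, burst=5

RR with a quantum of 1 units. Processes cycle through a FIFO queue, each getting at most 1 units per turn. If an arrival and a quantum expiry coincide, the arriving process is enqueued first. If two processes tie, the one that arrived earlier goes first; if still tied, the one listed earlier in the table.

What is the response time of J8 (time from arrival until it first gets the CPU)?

Schedule: | J1 0-1 | J2 1-2 | J3 2-3 | J4 3-4 | J5 4-5 | J6 5-6 | J7 6-7 | J8 7-8 | J1 8-9 | J2 9-10 | J3 10-11 | J4 11-12 | J5 12-13 | J7 13-14 | J8 14-15 | J1 15-16 | J2 16-17 | J3 17-18 | J4 18-19 | J7 19-20 | J8 20-21 | J1 21-22 | J2 22-23 | J3 23-24 | J4 24-25 | J7 25-26 | J8 26-27 | J1 27-28 | J2 28-29 | J3 29-30 | J4 30-31 | J7 31-32 | J8 32-33 | J1 33-34 | J2 34-35 | J3 35-36 | J4 36-37 | J7 37-38 | J1 38-39 | J2 39-40 | J3 40-41 | J4 41-42 | J7 42-43 | J1 43-44 | J2 44-45 | J3 45-46 | J4 46-47 | J7 47-48 | J1 48-49 | J2 49-50 | J3 50-51 | J4 51-52 | J7 52-53 | J1 53-54 | J2 54-55 | J3 55-56 | J4 56-57 | J1 57-58 | J2 58-59 | J3 59-60 | J4 60-61 | J1 61-62 | J3 62-63 | J4 63-64 | J1 64-65 | J3 65-66 | J4 66-67 | J1 67-70 |
Completion: J1=70  J2=59  J3=66  J4=67  J5=13  J6=6  J7=53  J8=33
Response(J8) = first start − arrival = 7 − 0 = 7

7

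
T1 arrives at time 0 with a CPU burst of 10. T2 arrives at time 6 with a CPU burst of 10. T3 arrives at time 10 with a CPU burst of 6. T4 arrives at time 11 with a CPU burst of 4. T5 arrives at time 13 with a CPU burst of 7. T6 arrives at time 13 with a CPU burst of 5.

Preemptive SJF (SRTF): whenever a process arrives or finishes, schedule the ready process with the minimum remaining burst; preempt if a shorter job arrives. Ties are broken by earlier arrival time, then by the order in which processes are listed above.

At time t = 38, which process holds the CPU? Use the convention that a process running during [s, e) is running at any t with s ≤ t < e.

T2

Schedule: | T1 0-10 | T3 10-11 | T4 11-15 | T3 15-20 | T6 20-25 | T5 25-32 | T2 32-42 |
Completion: T1=10  T2=42  T3=20  T4=15  T5=32  T6=25
Turnaround (C−A): T1=10  T2=36  T3=10  T4=4  T5=19  T6=12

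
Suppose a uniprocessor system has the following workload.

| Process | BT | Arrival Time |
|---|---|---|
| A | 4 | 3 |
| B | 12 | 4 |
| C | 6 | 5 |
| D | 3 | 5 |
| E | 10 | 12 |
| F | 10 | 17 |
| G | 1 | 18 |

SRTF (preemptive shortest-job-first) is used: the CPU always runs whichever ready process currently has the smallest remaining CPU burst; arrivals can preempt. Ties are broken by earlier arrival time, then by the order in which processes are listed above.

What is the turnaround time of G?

Schedule: | idle 0-3 | A 3-7 | D 7-10 | C 10-16 | E 16-18 | G 18-19 | E 19-27 | F 27-37 | B 37-49 |
Completion: A=7  B=49  C=16  D=10  E=27  F=37  G=19
Turnaround(G) = completion − arrival = 19 − 18 = 1

1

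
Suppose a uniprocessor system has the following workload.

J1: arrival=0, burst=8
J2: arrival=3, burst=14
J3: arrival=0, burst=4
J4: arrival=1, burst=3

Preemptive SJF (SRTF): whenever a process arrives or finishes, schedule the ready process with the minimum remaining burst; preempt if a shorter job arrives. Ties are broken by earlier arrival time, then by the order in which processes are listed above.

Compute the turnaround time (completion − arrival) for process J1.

Schedule: | J3 0-4 | J4 4-7 | J1 7-15 | J2 15-29 |
Completion: J1=15  J2=29  J3=4  J4=7
Turnaround(J1) = completion − arrival = 15 − 0 = 15

15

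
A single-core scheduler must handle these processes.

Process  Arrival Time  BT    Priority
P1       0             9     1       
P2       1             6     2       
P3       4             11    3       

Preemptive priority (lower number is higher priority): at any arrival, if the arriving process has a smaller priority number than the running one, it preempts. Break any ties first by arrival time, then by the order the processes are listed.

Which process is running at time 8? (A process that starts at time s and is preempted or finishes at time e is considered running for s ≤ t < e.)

P1

Gantt: | P1 0-9 | P2 9-15 | P3 15-26 |
Completion: P1=9  P2=15  P3=26
Turnaround (C−A): P1=9  P2=14  P3=22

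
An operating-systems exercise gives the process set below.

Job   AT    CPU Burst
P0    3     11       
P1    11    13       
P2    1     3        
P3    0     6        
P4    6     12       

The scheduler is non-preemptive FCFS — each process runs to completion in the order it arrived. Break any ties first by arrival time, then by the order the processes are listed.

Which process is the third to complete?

Gantt: | P3 0-6 | P2 6-9 | P0 9-20 | P4 20-32 | P1 32-45 |
Completion: P0=20  P1=45  P2=9  P3=6  P4=32
Turnaround (C−A): P0=17  P1=34  P2=8  P3=6  P4=26
Finish order: P3 → P2 → P0 → P4 → P1

P0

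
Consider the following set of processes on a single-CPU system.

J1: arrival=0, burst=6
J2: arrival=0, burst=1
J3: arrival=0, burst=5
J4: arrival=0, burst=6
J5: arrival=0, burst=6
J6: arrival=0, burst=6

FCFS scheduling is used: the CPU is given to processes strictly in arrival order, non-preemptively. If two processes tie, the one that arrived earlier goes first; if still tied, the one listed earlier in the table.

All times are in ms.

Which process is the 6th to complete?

Schedule: | J1 0-6 | J2 6-7 | J3 7-12 | J4 12-18 | J5 18-24 | J6 24-30 |
Completion: J1=6  J2=7  J3=12  J4=18  J5=24  J6=30
Turnaround (C−A): J1=6  J2=7  J3=12  J4=18  J5=24  J6=30
Finish order: J1 → J2 → J3 → J4 → J5 → J6

J6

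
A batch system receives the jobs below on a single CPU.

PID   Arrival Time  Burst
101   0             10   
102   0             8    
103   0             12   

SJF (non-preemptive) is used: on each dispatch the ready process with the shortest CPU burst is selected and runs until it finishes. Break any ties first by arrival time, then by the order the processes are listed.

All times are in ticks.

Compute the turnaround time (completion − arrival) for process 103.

Timeline: | 102 0-8 | 101 8-18 | 103 18-30 |
Completion: 101=18  102=8  103=30
Turnaround(103) = completion − arrival = 30 − 0 = 30

30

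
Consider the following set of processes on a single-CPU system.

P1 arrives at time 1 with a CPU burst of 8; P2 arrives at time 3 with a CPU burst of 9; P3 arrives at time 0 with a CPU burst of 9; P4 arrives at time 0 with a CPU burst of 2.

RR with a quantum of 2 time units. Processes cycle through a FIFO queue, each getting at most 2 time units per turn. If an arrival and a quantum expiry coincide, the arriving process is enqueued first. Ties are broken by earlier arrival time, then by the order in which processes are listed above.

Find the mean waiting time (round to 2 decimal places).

Schedule: | P3 0-2 | P4 2-4 | P1 4-6 | P3 6-8 | P2 8-10 | P1 10-12 | P3 12-14 | P2 14-16 | P1 16-18 | P3 18-20 | P2 20-22 | P1 22-24 | P3 24-25 | P2 25-28 |
Completion: P1=24  P2=28  P3=25  P4=4
Waiting times: P1=15, P2=16, P3=16, P4=2
Average waiting = (15+16+16+2) / 4 = 49/4 = 12.25

12.25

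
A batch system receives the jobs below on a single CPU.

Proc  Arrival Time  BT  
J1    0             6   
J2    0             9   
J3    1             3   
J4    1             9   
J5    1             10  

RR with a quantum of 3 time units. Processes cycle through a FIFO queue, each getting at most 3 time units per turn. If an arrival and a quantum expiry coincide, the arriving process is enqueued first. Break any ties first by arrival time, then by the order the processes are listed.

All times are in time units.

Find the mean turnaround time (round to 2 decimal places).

24.80

Timeline: | J1 0-3 | J2 3-6 | J3 6-9 | J4 9-12 | J5 12-15 | J1 15-18 | J2 18-21 | J4 21-24 | J5 24-27 | J2 27-30 | J4 30-33 | J5 33-37 |
Completion: J1=18  J2=30  J3=9  J4=33  J5=37
Turnaround (C−A): J1=18  J2=30  J3=8  J4=32  J5=36
Turnaround times: J1=18, J2=30, J3=8, J4=32, J5=36
Average turnaround = (18+30+8+32+36) / 5 = 124/5 = 24.80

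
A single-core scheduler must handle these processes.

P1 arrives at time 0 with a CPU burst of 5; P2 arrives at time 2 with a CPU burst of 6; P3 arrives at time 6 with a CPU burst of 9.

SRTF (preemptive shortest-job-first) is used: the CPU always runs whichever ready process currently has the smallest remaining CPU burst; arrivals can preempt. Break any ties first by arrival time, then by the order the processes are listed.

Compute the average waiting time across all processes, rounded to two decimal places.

2.67

Gantt: | P1 0-5 | P2 5-11 | P3 11-20 |
Completion: P1=5  P2=11  P3=20
Turnaround (C−A): P1=5  P2=9  P3=14
Waiting times: P1=0, P2=3, P3=5
Average waiting = (0+3+5) / 3 = 8/3 = 2.67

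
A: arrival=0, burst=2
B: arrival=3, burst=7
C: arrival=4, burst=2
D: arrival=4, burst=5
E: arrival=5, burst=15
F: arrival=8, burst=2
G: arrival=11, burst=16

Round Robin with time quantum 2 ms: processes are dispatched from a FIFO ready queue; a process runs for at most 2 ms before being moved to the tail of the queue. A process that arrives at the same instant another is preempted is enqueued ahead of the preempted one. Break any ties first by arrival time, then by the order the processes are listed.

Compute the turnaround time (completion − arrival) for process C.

Gantt: | A 0-2 | idle 2-3 | B 3-5 | C 5-7 | D 7-9 | E 9-11 | B 11-13 | F 13-15 | D 15-17 | G 17-19 | E 19-21 | B 21-23 | D 23-24 | G 24-26 | E 26-28 | B 28-29 | G 29-31 | E 31-33 | G 33-35 | E 35-37 | G 37-39 | E 39-41 | G 41-43 | E 43-45 | G 45-47 | E 47-48 | G 48-50 |
Completion: A=2  B=29  C=7  D=24  E=48  F=15  G=50
Turnaround (C−A): A=2  B=26  C=3  D=20  E=43  F=7  G=39
Turnaround(C) = completion − arrival = 7 − 4 = 3

3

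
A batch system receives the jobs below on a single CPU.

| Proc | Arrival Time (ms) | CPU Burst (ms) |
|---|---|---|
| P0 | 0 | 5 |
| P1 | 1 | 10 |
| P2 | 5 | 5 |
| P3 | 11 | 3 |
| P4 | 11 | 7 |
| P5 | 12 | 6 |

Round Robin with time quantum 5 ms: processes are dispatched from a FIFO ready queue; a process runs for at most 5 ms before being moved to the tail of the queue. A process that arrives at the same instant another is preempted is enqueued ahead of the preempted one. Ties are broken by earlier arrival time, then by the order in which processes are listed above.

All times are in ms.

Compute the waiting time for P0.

Timeline: | P0 0-5 | P1 5-10 | P2 10-15 | P1 15-20 | P3 20-23 | P4 23-28 | P5 28-33 | P4 33-35 | P5 35-36 |
Completion: P0=5  P1=20  P2=15  P3=23  P4=35  P5=36
Turnaround (C−A): P0=5  P1=19  P2=10  P3=12  P4=24  P5=24
Waiting(P0) = turnaround − burst = 5 − 5 = 0

0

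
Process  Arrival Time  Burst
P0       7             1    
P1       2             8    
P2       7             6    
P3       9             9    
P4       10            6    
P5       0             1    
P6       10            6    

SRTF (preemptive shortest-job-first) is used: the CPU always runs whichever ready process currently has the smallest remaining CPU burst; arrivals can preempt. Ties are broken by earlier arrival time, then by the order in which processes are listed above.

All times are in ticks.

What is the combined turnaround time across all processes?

Gantt: | P5 0-1 | idle 1-2 | P1 2-7 | P0 7-8 | P1 8-11 | P2 11-17 | P4 17-23 | P6 23-29 | P3 29-38 |
Completion: P0=8  P1=11  P2=17  P3=38  P4=23  P5=1  P6=29
Turnaround (C−A): P0=1  P1=9  P2=10  P3=29  P4=13  P5=1  P6=19
Turnaround = completion − arrival: P0=1, P1=9, P2=10, P3=29, P4=13, P5=1, P6=19
Total turnaround = 1 + 9 + 10 + 29 + 13 + 1 + 19 = 82

82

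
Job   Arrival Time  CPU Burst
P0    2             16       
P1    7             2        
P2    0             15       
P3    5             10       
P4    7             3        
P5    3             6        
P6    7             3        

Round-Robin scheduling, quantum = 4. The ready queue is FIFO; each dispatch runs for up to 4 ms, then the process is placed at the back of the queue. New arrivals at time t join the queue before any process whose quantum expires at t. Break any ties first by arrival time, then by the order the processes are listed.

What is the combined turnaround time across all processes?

233

Timeline: | P2 0-4 | P0 4-8 | P5 8-12 | P2 12-16 | P3 16-20 | P1 20-22 | P4 22-25 | P6 25-28 | P0 28-32 | P5 32-34 | P2 34-38 | P3 38-42 | P0 42-46 | P2 46-49 | P3 49-51 | P0 51-55 |
Completion: P0=55  P1=22  P2=49  P3=51  P4=25  P5=34  P6=28
Turnaround = completion − arrival: P0=53, P1=15, P2=49, P3=46, P4=18, P5=31, P6=21
Total turnaround = 53 + 15 + 49 + 46 + 18 + 31 + 21 = 233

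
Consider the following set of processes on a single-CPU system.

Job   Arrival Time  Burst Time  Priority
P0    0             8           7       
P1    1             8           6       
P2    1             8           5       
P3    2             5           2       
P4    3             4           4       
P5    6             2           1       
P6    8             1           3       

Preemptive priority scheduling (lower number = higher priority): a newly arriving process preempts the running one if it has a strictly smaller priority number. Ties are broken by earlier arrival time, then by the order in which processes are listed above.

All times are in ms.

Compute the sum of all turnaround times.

106

Timeline: | P0 0-1 | P2 1-2 | P3 2-6 | P5 6-8 | P3 8-9 | P6 9-10 | P4 10-14 | P2 14-21 | P1 21-29 | P0 29-36 |
Completion: P0=36  P1=29  P2=21  P3=9  P4=14  P5=8  P6=10
Turnaround (C−A): P0=36  P1=28  P2=20  P3=7  P4=11  P5=2  P6=2
Turnaround = completion − arrival: P0=36, P1=28, P2=20, P3=7, P4=11, P5=2, P6=2
Total turnaround = 36 + 28 + 20 + 7 + 11 + 2 + 2 = 106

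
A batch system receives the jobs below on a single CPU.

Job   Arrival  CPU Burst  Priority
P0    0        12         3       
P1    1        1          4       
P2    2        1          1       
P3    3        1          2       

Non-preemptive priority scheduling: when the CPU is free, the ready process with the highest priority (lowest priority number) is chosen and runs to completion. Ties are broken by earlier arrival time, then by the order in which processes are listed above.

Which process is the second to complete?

Gantt: | P0 0-12 | P2 12-13 | P3 13-14 | P1 14-15 |
Completion: P0=12  P1=15  P2=13  P3=14
Turnaround (C−A): P0=12  P1=14  P2=11  P3=11
Finish order: P0 → P2 → P3 → P1

P2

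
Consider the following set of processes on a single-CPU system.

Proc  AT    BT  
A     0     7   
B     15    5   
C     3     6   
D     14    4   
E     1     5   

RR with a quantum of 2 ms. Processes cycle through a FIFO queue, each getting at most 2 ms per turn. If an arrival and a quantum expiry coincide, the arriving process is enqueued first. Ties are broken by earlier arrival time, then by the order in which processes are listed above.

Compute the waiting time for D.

Timeline: | A 0-2 | E 2-4 | A 4-6 | C 6-8 | E 8-10 | A 10-12 | C 12-14 | E 14-15 | A 15-16 | D 16-18 | C 18-20 | B 20-22 | D 22-24 | B 24-27 |
Completion: A=16  B=27  C=20  D=24  E=15
Turnaround (C−A): A=16  B=12  C=17  D=10  E=14
Waiting(D) = turnaround − burst = 10 − 4 = 6

6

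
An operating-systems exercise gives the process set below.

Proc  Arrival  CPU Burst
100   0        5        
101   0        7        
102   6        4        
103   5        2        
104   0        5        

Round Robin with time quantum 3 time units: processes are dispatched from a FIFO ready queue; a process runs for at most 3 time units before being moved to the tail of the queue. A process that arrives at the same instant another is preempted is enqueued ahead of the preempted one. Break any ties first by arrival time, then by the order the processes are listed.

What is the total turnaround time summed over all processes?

79

Gantt: | 100 0-3 | 101 3-6 | 104 6-9 | 100 9-11 | 103 11-13 | 102 13-16 | 101 16-19 | 104 19-21 | 102 21-22 | 101 22-23 |
Completion: 100=11  101=23  102=22  103=13  104=21
Turnaround (C−A): 100=11  101=23  102=16  103=8  104=21
Turnaround = completion − arrival: 100=11, 101=23, 102=16, 103=8, 104=21
Total turnaround = 11 + 23 + 16 + 8 + 21 = 79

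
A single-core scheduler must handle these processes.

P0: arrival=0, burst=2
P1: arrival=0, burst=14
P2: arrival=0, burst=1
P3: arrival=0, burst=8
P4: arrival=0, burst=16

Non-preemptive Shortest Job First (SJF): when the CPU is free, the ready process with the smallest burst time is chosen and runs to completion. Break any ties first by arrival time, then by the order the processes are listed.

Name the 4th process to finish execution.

Timeline: | P2 0-1 | P0 1-3 | P3 3-11 | P1 11-25 | P4 25-41 |
Completion: P0=3  P1=25  P2=1  P3=11  P4=41
Finish order: P2 → P0 → P3 → P1 → P4

P1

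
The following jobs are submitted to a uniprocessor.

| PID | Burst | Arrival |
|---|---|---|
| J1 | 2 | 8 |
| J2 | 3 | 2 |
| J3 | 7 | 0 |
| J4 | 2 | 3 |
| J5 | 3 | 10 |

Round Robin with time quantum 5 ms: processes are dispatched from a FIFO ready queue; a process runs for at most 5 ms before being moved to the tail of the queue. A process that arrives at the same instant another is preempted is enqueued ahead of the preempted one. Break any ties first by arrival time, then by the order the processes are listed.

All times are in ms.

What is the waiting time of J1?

4

Timeline: | J3 0-5 | J2 5-8 | J4 8-10 | J3 10-12 | J1 12-14 | J5 14-17 |
Completion: J1=14  J2=8  J3=12  J4=10  J5=17
Turnaround (C−A): J1=6  J2=6  J3=12  J4=7  J5=7
Waiting(J1) = turnaround − burst = 6 − 2 = 4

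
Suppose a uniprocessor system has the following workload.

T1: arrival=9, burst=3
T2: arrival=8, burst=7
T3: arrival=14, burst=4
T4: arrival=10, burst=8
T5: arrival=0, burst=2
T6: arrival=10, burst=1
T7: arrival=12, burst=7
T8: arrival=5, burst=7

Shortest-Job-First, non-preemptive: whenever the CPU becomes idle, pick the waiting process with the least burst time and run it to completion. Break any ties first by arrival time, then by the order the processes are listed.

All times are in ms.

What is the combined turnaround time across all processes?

98

Timeline: | T5 0-2 | idle 2-5 | T8 5-12 | T6 12-13 | T1 13-16 | T3 16-20 | T2 20-27 | T7 27-34 | T4 34-42 |
Completion: T1=16  T2=27  T3=20  T4=42  T5=2  T6=13  T7=34  T8=12
Turnaround = completion − arrival: T1=7, T2=19, T3=6, T4=32, T5=2, T6=3, T7=22, T8=7
Total turnaround = 7 + 19 + 6 + 32 + 2 + 3 + 22 + 7 = 98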